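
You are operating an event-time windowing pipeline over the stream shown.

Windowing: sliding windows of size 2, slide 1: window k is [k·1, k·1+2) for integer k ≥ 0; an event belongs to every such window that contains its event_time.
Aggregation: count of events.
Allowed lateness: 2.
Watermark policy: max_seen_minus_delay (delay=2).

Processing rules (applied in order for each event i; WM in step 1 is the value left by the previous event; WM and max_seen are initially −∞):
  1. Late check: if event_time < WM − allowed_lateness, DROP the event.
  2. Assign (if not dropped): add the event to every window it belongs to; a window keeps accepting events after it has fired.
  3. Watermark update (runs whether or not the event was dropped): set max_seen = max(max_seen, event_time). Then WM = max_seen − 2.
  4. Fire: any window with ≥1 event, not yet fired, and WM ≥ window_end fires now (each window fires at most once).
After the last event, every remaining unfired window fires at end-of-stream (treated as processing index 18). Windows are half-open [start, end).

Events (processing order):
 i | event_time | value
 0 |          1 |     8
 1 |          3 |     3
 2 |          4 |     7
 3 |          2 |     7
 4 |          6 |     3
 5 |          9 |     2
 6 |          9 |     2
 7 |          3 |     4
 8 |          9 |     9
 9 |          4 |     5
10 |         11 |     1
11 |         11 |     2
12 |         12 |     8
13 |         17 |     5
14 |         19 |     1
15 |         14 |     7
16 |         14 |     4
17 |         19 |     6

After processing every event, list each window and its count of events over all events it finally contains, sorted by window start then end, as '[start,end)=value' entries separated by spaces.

[0,2)=1 [1,3)=2 [2,4)=2 [3,5)=2 [4,6)=1 [5,7)=1 [6,8)=1 [8,10)=3 [9,11)=3 [10,12)=2 [11,13)=3 [12,14)=1 [16,18)=1 [17,19)=1 [18,20)=2 [19,21)=2

i=0 t=1 v=8: → [1,3),[0,2); WM=-1
i=1 t=3 v=3: → [3,5),[2,4); WM=1
i=2 t=4 v=7: → [4,6),[3,5); WM=2; [0,2) fires=1
i=3 t=2 v=7: → [2,4),[1,3); WM=2
i=4 t=6 v=3: → [6,8),[5,7); WM=4; [1,3) fires=2 [2,4) fires=2
i=5 t=9 v=2: → [9,11),[8,10); WM=7; [3,5) fires=2 [4,6) fires=1 [5,7) fires=1
i=6 t=9 v=2: → [9,11),[8,10); WM=7
i=7 t=3 v=4: DROP (t<7-2); WM=7
i=8 t=9 v=9: → [9,11),[8,10); WM=7
i=9 t=4 v=5: DROP (t<7-2); WM=7
i=10 t=11 v=1: → [11,13),[10,12); WM=9; [6,8) fires=1
i=11 t=11 v=2: → [11,13),[10,12); WM=9
i=12 t=12 v=8: → [12,14),[11,13); WM=10; [8,10) fires=3
i=13 t=17 v=5: → [17,19),[16,18); WM=15; [9,11) fires=3 [10,12) fires=2 [11,13) fires=3 [12,14) fires=1
i=14 t=19 v=1: → [19,21),[18,20); WM=17
i=15 t=14 v=7: DROP (t<17-2); WM=17
i=16 t=14 v=4: DROP (t<17-2); WM=17
i=17 t=19 v=6: → [19,21),[18,20); WM=17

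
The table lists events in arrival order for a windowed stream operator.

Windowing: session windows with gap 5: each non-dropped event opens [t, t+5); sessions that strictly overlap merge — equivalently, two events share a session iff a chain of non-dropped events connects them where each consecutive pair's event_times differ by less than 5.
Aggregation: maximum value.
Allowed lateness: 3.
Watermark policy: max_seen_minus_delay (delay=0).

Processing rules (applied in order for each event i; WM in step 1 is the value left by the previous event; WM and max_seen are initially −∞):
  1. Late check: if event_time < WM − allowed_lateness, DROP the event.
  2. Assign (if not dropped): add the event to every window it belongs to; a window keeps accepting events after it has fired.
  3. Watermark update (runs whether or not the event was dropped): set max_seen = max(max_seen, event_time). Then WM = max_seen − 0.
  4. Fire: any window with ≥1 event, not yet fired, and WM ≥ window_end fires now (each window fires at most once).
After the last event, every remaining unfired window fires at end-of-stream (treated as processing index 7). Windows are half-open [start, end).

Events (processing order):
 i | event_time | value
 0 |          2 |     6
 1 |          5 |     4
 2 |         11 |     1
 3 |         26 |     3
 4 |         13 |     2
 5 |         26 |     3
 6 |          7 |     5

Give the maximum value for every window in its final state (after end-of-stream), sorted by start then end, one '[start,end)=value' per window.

[2,10)=6 [11,16)=1 [26,31)=3

i=0 t=2 v=6: → [2,7); WM=2
i=1 t=5 v=4: → [2,10); WM=5
i=2 t=11 v=1: → [11,16); WM=11
i=3 t=26 v=3: → [26,31); WM=26
i=4 t=13 v=2: DROP (t<26-3); WM=26
i=5 t=26 v=3: → [26,31); WM=26
i=6 t=7 v=5: DROP (t<26-3); WM=26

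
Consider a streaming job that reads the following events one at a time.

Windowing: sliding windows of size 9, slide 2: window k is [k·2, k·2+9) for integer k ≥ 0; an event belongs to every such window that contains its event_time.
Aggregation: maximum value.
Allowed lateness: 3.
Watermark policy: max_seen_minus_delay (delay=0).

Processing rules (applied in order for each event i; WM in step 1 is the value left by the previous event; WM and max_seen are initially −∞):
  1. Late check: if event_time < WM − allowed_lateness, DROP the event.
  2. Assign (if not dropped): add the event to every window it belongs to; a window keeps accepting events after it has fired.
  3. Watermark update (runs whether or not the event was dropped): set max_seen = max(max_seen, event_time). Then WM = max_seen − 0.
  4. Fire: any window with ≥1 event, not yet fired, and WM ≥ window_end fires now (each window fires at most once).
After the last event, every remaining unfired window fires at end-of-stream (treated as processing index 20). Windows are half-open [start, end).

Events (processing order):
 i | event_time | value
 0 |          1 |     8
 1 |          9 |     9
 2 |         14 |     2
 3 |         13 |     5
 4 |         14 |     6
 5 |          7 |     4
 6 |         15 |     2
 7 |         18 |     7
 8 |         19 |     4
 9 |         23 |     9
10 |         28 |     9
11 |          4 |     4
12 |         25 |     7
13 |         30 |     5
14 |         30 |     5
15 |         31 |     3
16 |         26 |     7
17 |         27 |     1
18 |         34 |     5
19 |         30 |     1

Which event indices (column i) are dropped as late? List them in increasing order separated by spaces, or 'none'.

5 11 16 17 19

i=0 t=1 v=8: → [0,9); WM=1
i=1 t=9 v=9: → [8,17),[6,15),[4,13),[2,11); WM=9; [0,9) fires=8
i=2 t=14 v=2: → [14,23),[12,21),[10,19),[8,17),[6,15); WM=14; [2,11) fires=9 [4,13) fires=9
i=3 t=13 v=5: → [12,21),[10,19),[8,17),[6,15); WM=14
i=4 t=14 v=6: → [14,23),[12,21),[10,19),[8,17),[6,15); WM=14
i=5 t=7 v=4: DROP (t<14-3); WM=14
i=6 t=15 v=2: → [14,23),[12,21),[10,19),[8,17); WM=15; [6,15) fires=9
i=7 t=18 v=7: → [18,27),[16,25),[14,23),[12,21),[10,19); WM=18; [8,17) fires=9
i=8 t=19 v=4: → [18,27),[16,25),[14,23),[12,21); WM=19; [10,19) fires=7
i=9 t=23 v=9: → [22,31),[20,29),[18,27),[16,25); WM=23; [12,21) fires=7 [14,23) fires=7
i=10 t=28 v=9: → [28,37),[26,35),[24,33),[22,31),[20,29); WM=28; [16,25) fires=9 [18,27) fires=9
i=11 t=4 v=4: DROP (t<28-3); WM=28
i=12 t=25 v=7: → [24,33),[22,31),[20,29),[18,27); WM=28
i=13 t=30 v=5: → [30,39),[28,37),[26,35),[24,33),[22,31); WM=30; [20,29) fires=9
i=14 t=30 v=5: → [30,39),[28,37),[26,35),[24,33),[22,31); WM=30
i=15 t=31 v=3: → [30,39),[28,37),[26,35),[24,33); WM=31; [22,31) fires=9
i=16 t=26 v=7: DROP (t<31-3); WM=31
i=17 t=27 v=1: DROP (t<31-3); WM=31
i=18 t=34 v=5: → [34,43),[32,41),[30,39),[28,37),[26,35); WM=34; [24,33) fires=9
i=19 t=30 v=1: DROP (t<34-3); WM=34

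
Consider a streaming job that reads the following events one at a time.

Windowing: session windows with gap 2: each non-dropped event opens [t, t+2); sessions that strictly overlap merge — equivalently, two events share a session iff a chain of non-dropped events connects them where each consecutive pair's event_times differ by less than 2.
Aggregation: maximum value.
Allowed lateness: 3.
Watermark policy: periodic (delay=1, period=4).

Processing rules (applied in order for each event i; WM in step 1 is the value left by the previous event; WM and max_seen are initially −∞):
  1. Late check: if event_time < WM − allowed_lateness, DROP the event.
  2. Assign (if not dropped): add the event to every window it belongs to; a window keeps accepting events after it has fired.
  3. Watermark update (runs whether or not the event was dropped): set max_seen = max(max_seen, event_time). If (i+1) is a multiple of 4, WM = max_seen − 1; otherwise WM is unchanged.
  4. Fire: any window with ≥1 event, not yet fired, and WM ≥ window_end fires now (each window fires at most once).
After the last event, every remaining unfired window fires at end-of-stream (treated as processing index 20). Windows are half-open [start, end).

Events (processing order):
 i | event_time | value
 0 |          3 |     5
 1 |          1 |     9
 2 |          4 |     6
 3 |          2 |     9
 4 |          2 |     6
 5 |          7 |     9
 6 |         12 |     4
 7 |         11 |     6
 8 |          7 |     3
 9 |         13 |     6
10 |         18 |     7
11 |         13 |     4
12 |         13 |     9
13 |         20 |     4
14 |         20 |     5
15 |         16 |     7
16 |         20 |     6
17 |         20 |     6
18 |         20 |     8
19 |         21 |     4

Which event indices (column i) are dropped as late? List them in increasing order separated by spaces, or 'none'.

i=0 t=3 v=5: → [3,5); WM=−∞
i=1 t=1 v=9: → [1,3); WM=−∞
i=2 t=4 v=6: → [3,6); WM=−∞
i=3 t=2 v=9: → [1,6); WM=3
i=4 t=2 v=6: → [1,6); WM=3
i=5 t=7 v=9: → [7,9); WM=3
i=6 t=12 v=4: → [12,14); WM=3
i=7 t=11 v=6: → [11,14); WM=11
i=8 t=7 v=3: DROP (t<11-3); WM=11
i=9 t=13 v=6: → [11,15); WM=11
i=10 t=18 v=7: → [18,20); WM=11
i=11 t=13 v=4: → [11,15); WM=17
i=12 t=13 v=9: DROP (t<17-3); WM=17
i=13 t=20 v=4: → [20,22); WM=17
i=14 t=20 v=5: → [20,22); WM=17
i=15 t=16 v=7: → [16,18); WM=19
i=16 t=20 v=6: → [20,22); WM=19
i=17 t=20 v=6: → [20,22); WM=19
i=18 t=20 v=8: → [20,22); WM=19
i=19 t=21 v=4: → [20,23); WM=20

8 12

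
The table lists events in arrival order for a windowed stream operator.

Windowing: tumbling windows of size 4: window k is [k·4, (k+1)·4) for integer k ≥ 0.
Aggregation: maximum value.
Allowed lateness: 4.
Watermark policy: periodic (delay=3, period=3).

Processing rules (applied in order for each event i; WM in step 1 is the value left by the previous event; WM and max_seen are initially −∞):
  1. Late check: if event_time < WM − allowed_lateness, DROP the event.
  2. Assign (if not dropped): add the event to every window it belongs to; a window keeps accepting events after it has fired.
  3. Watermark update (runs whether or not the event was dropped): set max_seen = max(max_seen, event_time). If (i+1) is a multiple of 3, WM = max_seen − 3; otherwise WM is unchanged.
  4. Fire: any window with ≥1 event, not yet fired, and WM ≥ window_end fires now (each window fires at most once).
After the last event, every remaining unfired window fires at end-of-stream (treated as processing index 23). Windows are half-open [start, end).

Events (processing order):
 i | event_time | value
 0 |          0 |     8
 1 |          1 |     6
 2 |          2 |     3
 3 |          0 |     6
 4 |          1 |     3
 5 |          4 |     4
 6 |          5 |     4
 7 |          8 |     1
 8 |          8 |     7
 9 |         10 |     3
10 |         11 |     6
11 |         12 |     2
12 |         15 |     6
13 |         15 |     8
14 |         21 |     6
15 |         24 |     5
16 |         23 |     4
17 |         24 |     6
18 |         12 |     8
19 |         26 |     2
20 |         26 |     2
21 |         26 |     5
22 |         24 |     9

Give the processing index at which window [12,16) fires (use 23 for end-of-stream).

14

i=0 t=0 v=8: → [0,4); WM=−∞
i=1 t=1 v=6: → [0,4); WM=−∞
i=2 t=2 v=3: → [0,4); WM=-1
i=3 t=0 v=6: → [0,4); WM=-1
i=4 t=1 v=3: → [0,4); WM=-1
i=5 t=4 v=4: → [4,8); WM=1
i=6 t=5 v=4: → [4,8); WM=1
i=7 t=8 v=1: → [8,12); WM=1
i=8 t=8 v=7: → [8,12); WM=5; [0,4) fires=8
i=9 t=10 v=3: → [8,12); WM=5
i=10 t=11 v=6: → [8,12); WM=5
i=11 t=12 v=2: → [12,16); WM=9; [4,8) fires=4
i=12 t=15 v=6: → [12,16); WM=9
i=13 t=15 v=8: → [12,16); WM=9
i=14 t=21 v=6: → [20,24); WM=18; [8,12) fires=7 [12,16) fires=8
i=15 t=24 v=5: → [24,28); WM=18
i=16 t=23 v=4: → [20,24); WM=18
i=17 t=24 v=6: → [24,28); WM=21
i=18 t=12 v=8: DROP (t<21-4); WM=21
i=19 t=26 v=2: → [24,28); WM=21
i=20 t=26 v=2: → [24,28); WM=23
i=21 t=26 v=5: → [24,28); WM=23
i=22 t=24 v=9: → [24,28); WM=23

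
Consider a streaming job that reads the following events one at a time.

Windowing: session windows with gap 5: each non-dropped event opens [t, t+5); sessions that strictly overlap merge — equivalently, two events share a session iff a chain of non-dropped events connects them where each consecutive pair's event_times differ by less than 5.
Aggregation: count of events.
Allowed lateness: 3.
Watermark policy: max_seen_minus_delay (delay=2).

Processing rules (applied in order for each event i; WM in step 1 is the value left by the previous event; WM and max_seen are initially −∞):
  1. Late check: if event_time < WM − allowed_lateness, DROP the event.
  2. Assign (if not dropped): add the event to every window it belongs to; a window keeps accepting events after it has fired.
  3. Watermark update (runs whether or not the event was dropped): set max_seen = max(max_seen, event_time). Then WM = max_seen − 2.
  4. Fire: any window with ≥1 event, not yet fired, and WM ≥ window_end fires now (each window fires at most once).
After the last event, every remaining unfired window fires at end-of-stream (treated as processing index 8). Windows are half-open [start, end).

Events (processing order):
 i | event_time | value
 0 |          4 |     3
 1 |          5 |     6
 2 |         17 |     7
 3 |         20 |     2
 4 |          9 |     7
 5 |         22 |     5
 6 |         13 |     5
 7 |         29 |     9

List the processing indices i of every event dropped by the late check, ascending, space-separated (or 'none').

i=0 t=4 v=3: → [4,9); WM=2
i=1 t=5 v=6: → [4,10); WM=3
i=2 t=17 v=7: → [17,22); WM=15
i=3 t=20 v=2: → [17,25); WM=18
i=4 t=9 v=7: DROP (t<18-3); WM=18
i=5 t=22 v=5: → [17,27); WM=20
i=6 t=13 v=5: DROP (t<20-3); WM=20
i=7 t=29 v=9: → [29,34); WM=27

4 6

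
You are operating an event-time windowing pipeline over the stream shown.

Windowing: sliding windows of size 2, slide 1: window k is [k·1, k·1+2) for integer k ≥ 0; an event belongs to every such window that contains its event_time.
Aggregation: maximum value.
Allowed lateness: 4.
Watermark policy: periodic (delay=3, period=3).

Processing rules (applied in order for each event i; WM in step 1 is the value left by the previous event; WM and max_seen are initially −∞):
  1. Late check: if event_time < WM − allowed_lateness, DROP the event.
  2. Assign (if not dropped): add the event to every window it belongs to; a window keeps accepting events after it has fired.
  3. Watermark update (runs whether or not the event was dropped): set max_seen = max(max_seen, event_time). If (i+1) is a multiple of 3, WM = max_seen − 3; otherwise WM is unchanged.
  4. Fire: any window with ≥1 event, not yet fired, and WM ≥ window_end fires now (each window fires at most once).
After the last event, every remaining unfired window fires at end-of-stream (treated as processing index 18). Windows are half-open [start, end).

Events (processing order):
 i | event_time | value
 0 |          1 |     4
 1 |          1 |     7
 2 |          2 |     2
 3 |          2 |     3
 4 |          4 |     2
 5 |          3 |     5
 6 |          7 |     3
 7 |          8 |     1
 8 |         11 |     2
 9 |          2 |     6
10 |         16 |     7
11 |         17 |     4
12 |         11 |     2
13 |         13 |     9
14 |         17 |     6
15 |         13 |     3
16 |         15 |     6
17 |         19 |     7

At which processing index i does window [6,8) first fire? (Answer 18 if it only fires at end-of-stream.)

8

i=0 t=1 v=4: → [1,3),[0,2); WM=−∞
i=1 t=1 v=7: → [1,3),[0,2); WM=−∞
i=2 t=2 v=2: → [2,4),[1,3); WM=-1
i=3 t=2 v=3: → [2,4),[1,3); WM=-1
i=4 t=4 v=2: → [4,6),[3,5); WM=-1
i=5 t=3 v=5: → [3,5),[2,4); WM=1
i=6 t=7 v=3: → [7,9),[6,8); WM=1
i=7 t=8 v=1: → [8,10),[7,9); WM=1
i=8 t=11 v=2: → [11,13),[10,12); WM=8; [0,2) fires=7 [1,3) fires=7 [2,4) fires=5 [3,5) fires=5 [4,6) fires=2 [6,8) fires=3
i=9 t=2 v=6: DROP (t<8-4); WM=8
i=10 t=16 v=7: → [16,18),[15,17); WM=8
i=11 t=17 v=4: → [17,19),[16,18); WM=14; [7,9) fires=3 [8,10) fires=1 [10,12) fires=2 [11,13) fires=2
i=12 t=11 v=2: → [11,13),[10,12); WM=14
i=13 t=13 v=9: → [13,15),[12,14); WM=14; [12,14) fires=9
i=14 t=17 v=6: → [17,19),[16,18); WM=14
i=15 t=13 v=3: → [13,15),[12,14); WM=14
i=16 t=15 v=6: → [15,17),[14,16); WM=14
i=17 t=19 v=7: → [19,21),[18,20); WM=16; [13,15) fires=9 [14,16) fires=6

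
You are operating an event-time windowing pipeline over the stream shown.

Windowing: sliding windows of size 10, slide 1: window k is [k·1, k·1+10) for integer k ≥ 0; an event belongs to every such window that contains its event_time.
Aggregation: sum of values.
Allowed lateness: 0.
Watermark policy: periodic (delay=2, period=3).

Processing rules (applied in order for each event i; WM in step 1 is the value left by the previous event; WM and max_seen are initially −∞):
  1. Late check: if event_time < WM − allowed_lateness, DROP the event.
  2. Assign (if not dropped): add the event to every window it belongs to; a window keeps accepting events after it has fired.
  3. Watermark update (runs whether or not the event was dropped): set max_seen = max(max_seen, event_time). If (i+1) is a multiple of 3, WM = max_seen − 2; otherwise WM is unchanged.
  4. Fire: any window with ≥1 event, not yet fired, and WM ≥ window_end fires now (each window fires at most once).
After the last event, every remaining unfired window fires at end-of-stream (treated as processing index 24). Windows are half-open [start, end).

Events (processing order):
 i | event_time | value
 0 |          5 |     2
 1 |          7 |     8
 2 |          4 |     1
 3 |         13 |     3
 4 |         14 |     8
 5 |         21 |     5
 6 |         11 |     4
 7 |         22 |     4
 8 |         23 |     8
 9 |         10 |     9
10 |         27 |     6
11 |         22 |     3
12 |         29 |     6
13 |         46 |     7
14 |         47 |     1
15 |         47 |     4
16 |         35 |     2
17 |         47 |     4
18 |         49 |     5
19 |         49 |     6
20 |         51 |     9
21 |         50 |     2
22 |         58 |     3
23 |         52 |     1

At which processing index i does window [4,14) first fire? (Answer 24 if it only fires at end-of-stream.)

i=0 t=5 v=2: → [5,15),[4,14),[3,13),[2,12),[1,11),[0,10); WM=−∞
i=1 t=7 v=8: → [7,17),[6,16),[5,15),[4,14),[3,13),[2,12),[1,11),[0,10); WM=−∞
i=2 t=4 v=1: → [4,14),[3,13),[2,12),[1,11),[0,10); WM=5
i=3 t=13 v=3: → [13,23),[12,22),[11,21),[10,20),[9,19),[8,18),[7,17),[6,16),[5,15),[4,14); WM=5
i=4 t=14 v=8: → [14,24),[13,23),[12,22),[11,21),[10,20),[9,19),[8,18),[7,17),[6,16),[5,15); WM=5
i=5 t=21 v=5: → [21,31),[20,30),[19,29),[18,28),[17,27),[16,26),[15,25),[14,24),[13,23),[12,22); WM=19; [0,10) fires=11 [1,11) fires=11 [2,12) fires=11 [3,13) fires=11 [4,14) fires=14 [5,15) fires=21 [6,16) fires=19 [7,17) fires=19 [8,18) fires=11 [9,19) fires=11
i=6 t=11 v=4: DROP (t<19-0); WM=19
i=7 t=22 v=4: → [22,32),[21,31),[20,30),[19,29),[18,28),[17,27),[16,26),[15,25),[14,24),[13,23); WM=19
i=8 t=23 v=8: → [23,33),[22,32),[21,31),[20,30),[19,29),[18,28),[17,27),[16,26),[15,25),[14,24); WM=21; [10,20) fires=11 [11,21) fires=11
i=9 t=10 v=9: DROP (t<21-0); WM=21
i=10 t=27 v=6: → [27,37),[26,36),[25,35),[24,34),[23,33),[22,32),[21,31),[20,30),[19,29),[18,28); WM=21
i=11 t=22 v=3: → [22,32),[21,31),[20,30),[19,29),[18,28),[17,27),[16,26),[15,25),[14,24),[13,23); WM=25; [12,22) fires=16 [13,23) fires=23 [14,24) fires=28 [15,25) fires=20
i=12 t=29 v=6: → [29,39),[28,38),[27,37),[26,36),[25,35),[24,34),[23,33),[22,32),[21,31),[20,30); WM=25
i=13 t=46 v=7: → [46,56),[45,55),[44,54),[43,53),[42,52),[41,51),[40,50),[39,49),[38,48),[37,47); WM=25
i=14 t=47 v=1: → [47,57),[46,56),[45,55),[44,54),[43,53),[42,52),[41,51),[40,50),[39,49),[38,48); WM=45; [16,26) fires=20 [17,27) fires=20 [18,28) fires=26 [19,29) fires=26 [20,30) fires=32 [21,31) fires=32 [22,32) fires=27 [23,33) fires=20 [24,34) fires=12 [25,35) fires=12 [26,36) fires=12 [27,37) fires=12 [28,38) fires=6 [29,39) fires=6
i=15 t=47 v=4: → [47,57),[46,56),[45,55),[44,54),[43,53),[42,52),[41,51),[40,50),[39,49),[38,48); WM=45
i=16 t=35 v=2: DROP (t<45-0); WM=45
i=17 t=47 v=4: → [47,57),[46,56),[45,55),[44,54),[43,53),[42,52),[41,51),[40,50),[39,49),[38,48); WM=45
i=18 t=49 v=5: → [49,59),[48,58),[47,57),[46,56),[45,55),[44,54),[43,53),[42,52),[41,51),[40,50); WM=45
i=19 t=49 v=6: → [49,59),[48,58),[47,57),[46,56),[45,55),[44,54),[43,53),[42,52),[41,51),[40,50); WM=45
i=20 t=51 v=9: → [51,61),[50,60),[49,59),[48,58),[47,57),[46,56),[45,55),[44,54),[43,53),[42,52); WM=49; [37,47) fires=7 [38,48) fires=16 [39,49) fires=16
i=21 t=50 v=2: → [50,60),[49,59),[48,58),[47,57),[46,56),[45,55),[44,54),[43,53),[42,52),[41,51); WM=49
i=22 t=58 v=3: → [58,68),[57,67),[56,66),[55,65),[54,64),[53,63),[52,62),[51,61),[50,60),[49,59); WM=49
i=23 t=52 v=1: → [52,62),[51,61),[50,60),[49,59),[48,58),[47,57),[46,56),[45,55),[44,54),[43,53); WM=56; [40,50) fires=27 [41,51) fires=29 [42,52) fires=38 [43,53) fires=39 [44,54) fires=39 [45,55) fires=39 [46,56) fires=39

5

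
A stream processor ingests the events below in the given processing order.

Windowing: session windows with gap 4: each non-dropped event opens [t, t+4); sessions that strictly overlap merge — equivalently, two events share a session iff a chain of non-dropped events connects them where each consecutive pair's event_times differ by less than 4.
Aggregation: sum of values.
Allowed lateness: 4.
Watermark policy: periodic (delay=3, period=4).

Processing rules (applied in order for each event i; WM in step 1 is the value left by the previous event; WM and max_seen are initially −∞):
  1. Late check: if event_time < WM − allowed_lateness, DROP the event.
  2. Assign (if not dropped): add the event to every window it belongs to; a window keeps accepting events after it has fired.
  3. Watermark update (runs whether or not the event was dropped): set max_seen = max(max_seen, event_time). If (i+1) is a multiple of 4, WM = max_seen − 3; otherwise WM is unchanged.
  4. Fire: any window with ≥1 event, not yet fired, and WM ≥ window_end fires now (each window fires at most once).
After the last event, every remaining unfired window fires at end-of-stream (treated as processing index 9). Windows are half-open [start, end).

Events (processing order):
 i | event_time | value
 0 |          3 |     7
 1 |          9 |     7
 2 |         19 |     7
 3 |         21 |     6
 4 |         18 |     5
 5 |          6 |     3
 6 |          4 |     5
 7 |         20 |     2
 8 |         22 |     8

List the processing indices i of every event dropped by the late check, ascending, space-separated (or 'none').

5 6

i=0 t=3 v=7: → [3,7); WM=−∞
i=1 t=9 v=7: → [9,13); WM=−∞
i=2 t=19 v=7: → [19,23); WM=−∞
i=3 t=21 v=6: → [19,25); WM=18
i=4 t=18 v=5: → [18,25); WM=18
i=5 t=6 v=3: DROP (t<18-4); WM=18
i=6 t=4 v=5: DROP (t<18-4); WM=18
i=7 t=20 v=2: → [18,25); WM=18
i=8 t=22 v=8: → [18,26); WM=18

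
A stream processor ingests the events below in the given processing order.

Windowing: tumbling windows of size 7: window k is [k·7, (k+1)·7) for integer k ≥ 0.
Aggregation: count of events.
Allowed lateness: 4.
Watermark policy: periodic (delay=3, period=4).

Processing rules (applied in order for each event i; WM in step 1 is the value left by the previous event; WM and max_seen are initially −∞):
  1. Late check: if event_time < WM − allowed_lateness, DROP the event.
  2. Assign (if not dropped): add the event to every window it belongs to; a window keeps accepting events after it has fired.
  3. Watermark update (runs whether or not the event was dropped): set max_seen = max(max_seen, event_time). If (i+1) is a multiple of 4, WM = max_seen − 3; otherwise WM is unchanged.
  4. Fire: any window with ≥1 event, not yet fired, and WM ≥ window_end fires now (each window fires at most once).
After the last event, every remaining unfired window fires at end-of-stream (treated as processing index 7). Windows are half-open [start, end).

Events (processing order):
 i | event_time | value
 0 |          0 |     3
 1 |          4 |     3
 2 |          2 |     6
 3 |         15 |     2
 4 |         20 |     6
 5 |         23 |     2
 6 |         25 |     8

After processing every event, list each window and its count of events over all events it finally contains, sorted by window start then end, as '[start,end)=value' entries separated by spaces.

[0,7)=3 [14,21)=2 [21,28)=2

i=0 t=0 v=3: → [0,7); WM=−∞
i=1 t=4 v=3: → [0,7); WM=−∞
i=2 t=2 v=6: → [0,7); WM=−∞
i=3 t=15 v=2: → [14,21); WM=12; [0,7) fires=3
i=4 t=20 v=6: → [14,21); WM=12
i=5 t=23 v=2: → [21,28); WM=12
i=6 t=25 v=8: → [21,28); WM=12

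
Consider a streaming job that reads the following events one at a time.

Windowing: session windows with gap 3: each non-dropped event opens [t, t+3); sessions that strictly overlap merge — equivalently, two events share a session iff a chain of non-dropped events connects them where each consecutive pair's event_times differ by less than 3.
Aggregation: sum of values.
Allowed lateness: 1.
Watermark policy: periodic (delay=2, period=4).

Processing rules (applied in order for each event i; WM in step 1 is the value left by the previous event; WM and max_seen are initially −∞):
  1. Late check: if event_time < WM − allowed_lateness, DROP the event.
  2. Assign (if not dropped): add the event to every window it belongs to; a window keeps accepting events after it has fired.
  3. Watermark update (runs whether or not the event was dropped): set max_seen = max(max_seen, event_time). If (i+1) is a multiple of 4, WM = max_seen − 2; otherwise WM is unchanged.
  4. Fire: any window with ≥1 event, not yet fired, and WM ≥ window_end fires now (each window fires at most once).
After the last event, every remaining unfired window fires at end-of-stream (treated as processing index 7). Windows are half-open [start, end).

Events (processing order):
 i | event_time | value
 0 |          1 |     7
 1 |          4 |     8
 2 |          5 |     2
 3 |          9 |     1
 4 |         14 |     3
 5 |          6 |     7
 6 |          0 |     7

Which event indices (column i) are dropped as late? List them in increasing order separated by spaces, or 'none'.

6

i=0 t=1 v=7: → [1,4); WM=−∞
i=1 t=4 v=8: → [4,7); WM=−∞
i=2 t=5 v=2: → [4,8); WM=−∞
i=3 t=9 v=1: → [9,12); WM=7
i=4 t=14 v=3: → [14,17); WM=7
i=5 t=6 v=7: → [4,9); WM=7
i=6 t=0 v=7: DROP (t<7-1); WM=7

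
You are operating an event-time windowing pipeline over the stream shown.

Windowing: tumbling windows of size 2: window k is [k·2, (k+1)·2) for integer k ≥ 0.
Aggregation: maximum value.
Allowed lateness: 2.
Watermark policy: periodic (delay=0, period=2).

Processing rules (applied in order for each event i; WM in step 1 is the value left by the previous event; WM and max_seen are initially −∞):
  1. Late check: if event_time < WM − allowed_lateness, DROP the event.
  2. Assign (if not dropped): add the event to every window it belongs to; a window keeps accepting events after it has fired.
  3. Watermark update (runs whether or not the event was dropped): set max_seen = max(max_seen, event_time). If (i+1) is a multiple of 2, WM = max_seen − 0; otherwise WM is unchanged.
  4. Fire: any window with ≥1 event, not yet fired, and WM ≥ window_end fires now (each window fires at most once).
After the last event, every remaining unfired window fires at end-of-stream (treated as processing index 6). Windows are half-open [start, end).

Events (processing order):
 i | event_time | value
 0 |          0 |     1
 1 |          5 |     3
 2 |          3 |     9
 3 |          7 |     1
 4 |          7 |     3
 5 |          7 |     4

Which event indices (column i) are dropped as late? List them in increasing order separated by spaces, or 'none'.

i=0 t=0 v=1: → [0,2); WM=−∞
i=1 t=5 v=3: → [4,6); WM=5; [0,2) fires=1
i=2 t=3 v=9: → [2,4); WM=5; [2,4) fires=9
i=3 t=7 v=1: → [6,8); WM=7; [4,6) fires=3
i=4 t=7 v=3: → [6,8); WM=7
i=5 t=7 v=4: → [6,8); WM=7

none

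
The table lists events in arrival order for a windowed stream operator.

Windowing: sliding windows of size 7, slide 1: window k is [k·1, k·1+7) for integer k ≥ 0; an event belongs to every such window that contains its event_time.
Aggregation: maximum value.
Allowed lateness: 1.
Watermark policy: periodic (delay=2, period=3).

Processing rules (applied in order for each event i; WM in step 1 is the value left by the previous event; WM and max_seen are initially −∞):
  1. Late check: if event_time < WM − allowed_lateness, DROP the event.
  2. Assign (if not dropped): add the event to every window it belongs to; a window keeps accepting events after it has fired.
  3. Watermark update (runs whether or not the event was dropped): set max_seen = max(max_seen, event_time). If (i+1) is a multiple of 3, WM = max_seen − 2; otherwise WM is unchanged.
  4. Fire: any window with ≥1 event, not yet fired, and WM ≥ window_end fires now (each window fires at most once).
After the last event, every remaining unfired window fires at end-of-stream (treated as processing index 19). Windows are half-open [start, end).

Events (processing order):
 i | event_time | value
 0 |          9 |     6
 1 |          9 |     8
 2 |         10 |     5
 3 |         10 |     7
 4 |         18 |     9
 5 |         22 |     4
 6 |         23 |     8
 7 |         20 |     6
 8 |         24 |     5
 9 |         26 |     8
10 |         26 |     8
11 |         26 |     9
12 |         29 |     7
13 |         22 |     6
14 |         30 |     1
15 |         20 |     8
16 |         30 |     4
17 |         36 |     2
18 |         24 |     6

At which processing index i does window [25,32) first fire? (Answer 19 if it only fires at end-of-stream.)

i=0 t=9 v=6: → [9,16),[8,15),[7,14),[6,13),[5,12),[4,11),[3,10); WM=−∞
i=1 t=9 v=8: → [9,16),[8,15),[7,14),[6,13),[5,12),[4,11),[3,10); WM=−∞
i=2 t=10 v=5: → [10,17),[9,16),[8,15),[7,14),[6,13),[5,12),[4,11); WM=8
i=3 t=10 v=7: → [10,17),[9,16),[8,15),[7,14),[6,13),[5,12),[4,11); WM=8
i=4 t=18 v=9: → [18,25),[17,24),[16,23),[15,22),[14,21),[13,20),[12,19); WM=8
i=5 t=22 v=4: → [22,29),[21,28),[20,27),[19,26),[18,25),[17,24),[16,23); WM=20; [3,10) fires=8 [4,11) fires=8 [5,12) fires=8 [6,13) fires=8 [7,14) fires=8 [8,15) fires=8 [9,16) fires=8 [10,17) fires=7 [12,19) fires=9 [13,20) fires=9
i=6 t=23 v=8: → [23,30),[22,29),[21,28),[20,27),[19,26),[18,25),[17,24); WM=20
i=7 t=20 v=6: → [20,27),[19,26),[18,25),[17,24),[16,23),[15,22),[14,21); WM=20
i=8 t=24 v=5: → [24,31),[23,30),[22,29),[21,28),[20,27),[19,26),[18,25); WM=22; [14,21) fires=9 [15,22) fires=9
i=9 t=26 v=8: → [26,33),[25,32),[24,31),[23,30),[22,29),[21,28),[20,27); WM=22
i=10 t=26 v=8: → [26,33),[25,32),[24,31),[23,30),[22,29),[21,28),[20,27); WM=22
i=11 t=26 v=9: → [26,33),[25,32),[24,31),[23,30),[22,29),[21,28),[20,27); WM=24; [16,23) fires=9 [17,24) fires=9
i=12 t=29 v=7: → [29,36),[28,35),[27,34),[26,33),[25,32),[24,31),[23,30); WM=24
i=13 t=22 v=6: DROP (t<24-1); WM=24
i=14 t=30 v=1: → [30,37),[29,36),[28,35),[27,34),[26,33),[25,32),[24,31); WM=28; [18,25) fires=9 [19,26) fires=8 [20,27) fires=9 [21,28) fires=9
i=15 t=20 v=8: DROP (t<28-1); WM=28
i=16 t=30 v=4: → [30,37),[29,36),[28,35),[27,34),[26,33),[25,32),[24,31); WM=28
i=17 t=36 v=2: → [36,43),[35,42),[34,41),[33,40),[32,39),[31,38),[30,37); WM=34; [22,29) fires=9 [23,30) fires=9 [24,31) fires=9 [25,32) fires=9 [26,33) fires=9 [27,34) fires=7
i=18 t=24 v=6: DROP (t<34-1); WM=34

17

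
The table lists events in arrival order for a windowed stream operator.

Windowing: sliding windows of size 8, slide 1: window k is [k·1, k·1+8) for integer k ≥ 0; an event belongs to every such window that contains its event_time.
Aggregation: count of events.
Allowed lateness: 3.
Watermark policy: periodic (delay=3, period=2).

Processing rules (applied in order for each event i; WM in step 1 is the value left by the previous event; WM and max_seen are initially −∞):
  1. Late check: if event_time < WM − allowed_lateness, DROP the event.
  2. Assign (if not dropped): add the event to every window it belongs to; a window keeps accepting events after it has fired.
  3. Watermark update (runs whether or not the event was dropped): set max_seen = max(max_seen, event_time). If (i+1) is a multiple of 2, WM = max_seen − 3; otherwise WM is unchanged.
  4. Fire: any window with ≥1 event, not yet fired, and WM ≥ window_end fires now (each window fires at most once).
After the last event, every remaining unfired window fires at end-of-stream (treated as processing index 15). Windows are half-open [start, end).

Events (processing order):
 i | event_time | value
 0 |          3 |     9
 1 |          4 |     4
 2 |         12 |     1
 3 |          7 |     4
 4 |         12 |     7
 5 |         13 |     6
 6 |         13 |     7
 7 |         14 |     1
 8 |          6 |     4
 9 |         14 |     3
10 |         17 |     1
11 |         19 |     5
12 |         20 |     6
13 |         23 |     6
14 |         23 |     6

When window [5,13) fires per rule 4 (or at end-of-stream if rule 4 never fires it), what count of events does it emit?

3

i=0 t=3 v=9: → [3,11),[2,10),[1,9),[0,8); WM=−∞
i=1 t=4 v=4: → [4,12),[3,11),[2,10),[1,9),[0,8); WM=1
i=2 t=12 v=1: → [12,20),[11,19),[10,18),[9,17),[8,16),[7,15),[6,14),[5,13); WM=1
i=3 t=7 v=4: → [7,15),[6,14),[5,13),[4,12),[3,11),[2,10),[1,9),[0,8); WM=9; [0,8) fires=3 [1,9) fires=3
i=4 t=12 v=7: → [12,20),[11,19),[10,18),[9,17),[8,16),[7,15),[6,14),[5,13); WM=9
i=5 t=13 v=6: → [13,21),[12,20),[11,19),[10,18),[9,17),[8,16),[7,15),[6,14); WM=10; [2,10) fires=3
i=6 t=13 v=7: → [13,21),[12,20),[11,19),[10,18),[9,17),[8,16),[7,15),[6,14); WM=10
i=7 t=14 v=1: → [14,22),[13,21),[12,20),[11,19),[10,18),[9,17),[8,16),[7,15); WM=11; [3,11) fires=3
i=8 t=6 v=4: DROP (t<11-3); WM=11
i=9 t=14 v=3: → [14,22),[13,21),[12,20),[11,19),[10,18),[9,17),[8,16),[7,15); WM=11
i=10 t=17 v=1: → [17,25),[16,24),[15,23),[14,22),[13,21),[12,20),[11,19),[10,18); WM=11
i=11 t=19 v=5: → [19,27),[18,26),[17,25),[16,24),[15,23),[14,22),[13,21),[12,20); WM=16; [4,12) fires=2 [5,13) fires=3 [6,14) fires=5 [7,15) fires=7 [8,16) fires=6
i=12 t=20 v=6: → [20,28),[19,27),[18,26),[17,25),[16,24),[15,23),[14,22),[13,21); WM=16
i=13 t=23 v=6: → [23,31),[22,30),[21,29),[20,28),[19,27),[18,26),[17,25),[16,24); WM=20; [9,17) fires=6 [10,18) fires=7 [11,19) fires=7 [12,20) fires=8
i=14 t=23 v=6: → [23,31),[22,30),[21,29),[20,28),[19,27),[18,26),[17,25),[16,24); WM=20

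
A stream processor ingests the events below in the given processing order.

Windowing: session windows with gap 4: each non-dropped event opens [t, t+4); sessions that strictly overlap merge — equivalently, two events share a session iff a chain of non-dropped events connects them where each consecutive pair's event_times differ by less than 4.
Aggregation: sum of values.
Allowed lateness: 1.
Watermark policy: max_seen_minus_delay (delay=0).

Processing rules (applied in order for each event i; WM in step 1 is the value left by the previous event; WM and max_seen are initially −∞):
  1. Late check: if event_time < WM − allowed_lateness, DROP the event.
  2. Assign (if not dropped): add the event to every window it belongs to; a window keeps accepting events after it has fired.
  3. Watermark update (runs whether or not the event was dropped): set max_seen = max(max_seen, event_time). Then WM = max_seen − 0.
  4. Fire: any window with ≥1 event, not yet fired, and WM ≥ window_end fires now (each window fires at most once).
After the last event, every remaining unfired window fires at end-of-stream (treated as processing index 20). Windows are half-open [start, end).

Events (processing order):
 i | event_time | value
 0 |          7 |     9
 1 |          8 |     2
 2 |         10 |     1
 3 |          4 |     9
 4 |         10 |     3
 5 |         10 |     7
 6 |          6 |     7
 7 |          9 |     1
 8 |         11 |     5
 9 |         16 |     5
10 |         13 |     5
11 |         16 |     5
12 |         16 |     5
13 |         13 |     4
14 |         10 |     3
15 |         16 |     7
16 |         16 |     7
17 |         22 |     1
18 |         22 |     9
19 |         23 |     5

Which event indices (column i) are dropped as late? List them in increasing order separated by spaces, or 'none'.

3 6 10 13 14

i=0 t=7 v=9: → [7,11); WM=7
i=1 t=8 v=2: → [7,12); WM=8
i=2 t=10 v=1: → [7,14); WM=10
i=3 t=4 v=9: DROP (t<10-1); WM=10
i=4 t=10 v=3: → [7,14); WM=10
i=5 t=10 v=7: → [7,14); WM=10
i=6 t=6 v=7: DROP (t<10-1); WM=10
i=7 t=9 v=1: → [7,14); WM=10
i=8 t=11 v=5: → [7,15); WM=11
i=9 t=16 v=5: → [16,20); WM=16
i=10 t=13 v=5: DROP (t<16-1); WM=16
i=11 t=16 v=5: → [16,20); WM=16
i=12 t=16 v=5: → [16,20); WM=16
i=13 t=13 v=4: DROP (t<16-1); WM=16
i=14 t=10 v=3: DROP (t<16-1); WM=16
i=15 t=16 v=7: → [16,20); WM=16
i=16 t=16 v=7: → [16,20); WM=16
i=17 t=22 v=1: → [22,26); WM=22
i=18 t=22 v=9: → [22,26); WM=22
i=19 t=23 v=5: → [22,27); WM=23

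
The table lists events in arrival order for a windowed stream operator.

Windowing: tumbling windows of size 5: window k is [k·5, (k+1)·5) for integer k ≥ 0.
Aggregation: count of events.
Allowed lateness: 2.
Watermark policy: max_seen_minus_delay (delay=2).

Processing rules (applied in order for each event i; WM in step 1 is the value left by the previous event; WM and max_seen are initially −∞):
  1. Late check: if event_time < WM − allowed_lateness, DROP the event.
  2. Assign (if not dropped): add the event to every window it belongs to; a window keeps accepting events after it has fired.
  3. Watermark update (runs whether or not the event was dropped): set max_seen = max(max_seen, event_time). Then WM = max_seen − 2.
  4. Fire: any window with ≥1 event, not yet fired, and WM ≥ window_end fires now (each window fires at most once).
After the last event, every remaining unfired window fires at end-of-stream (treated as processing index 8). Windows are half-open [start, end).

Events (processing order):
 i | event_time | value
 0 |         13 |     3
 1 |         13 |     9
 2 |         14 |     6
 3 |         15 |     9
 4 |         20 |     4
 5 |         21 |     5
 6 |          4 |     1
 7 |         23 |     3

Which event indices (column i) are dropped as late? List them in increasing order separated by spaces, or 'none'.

6

i=0 t=13 v=3: → [10,15); WM=11
i=1 t=13 v=9: → [10,15); WM=11
i=2 t=14 v=6: → [10,15); WM=12
i=3 t=15 v=9: → [15,20); WM=13
i=4 t=20 v=4: → [20,25); WM=18; [10,15) fires=3
i=5 t=21 v=5: → [20,25); WM=19
i=6 t=4 v=1: DROP (t<19-2); WM=19
i=7 t=23 v=3: → [20,25); WM=21; [15,20) fires=1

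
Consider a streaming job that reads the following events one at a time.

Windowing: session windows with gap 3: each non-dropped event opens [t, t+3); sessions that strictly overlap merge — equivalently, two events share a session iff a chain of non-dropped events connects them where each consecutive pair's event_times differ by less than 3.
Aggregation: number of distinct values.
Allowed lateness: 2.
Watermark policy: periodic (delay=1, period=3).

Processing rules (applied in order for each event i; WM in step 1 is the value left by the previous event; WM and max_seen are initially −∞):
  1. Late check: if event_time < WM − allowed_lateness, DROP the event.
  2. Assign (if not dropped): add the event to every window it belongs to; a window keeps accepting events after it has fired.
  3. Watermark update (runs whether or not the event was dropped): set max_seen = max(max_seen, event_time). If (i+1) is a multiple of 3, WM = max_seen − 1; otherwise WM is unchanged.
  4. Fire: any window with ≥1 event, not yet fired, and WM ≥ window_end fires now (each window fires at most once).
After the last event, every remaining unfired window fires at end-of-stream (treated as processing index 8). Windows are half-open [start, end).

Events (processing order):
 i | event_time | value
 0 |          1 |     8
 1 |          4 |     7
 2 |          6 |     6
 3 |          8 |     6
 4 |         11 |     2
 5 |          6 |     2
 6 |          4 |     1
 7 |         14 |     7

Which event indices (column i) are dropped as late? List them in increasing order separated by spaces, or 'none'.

6

i=0 t=1 v=8: → [1,4); WM=−∞
i=1 t=4 v=7: → [4,7); WM=−∞
i=2 t=6 v=6: → [4,9); WM=5
i=3 t=8 v=6: → [4,11); WM=5
i=4 t=11 v=2: → [11,14); WM=5
i=5 t=6 v=2: → [4,11); WM=10
i=6 t=4 v=1: DROP (t<10-2); WM=10
i=7 t=14 v=7: → [14,17); WM=10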